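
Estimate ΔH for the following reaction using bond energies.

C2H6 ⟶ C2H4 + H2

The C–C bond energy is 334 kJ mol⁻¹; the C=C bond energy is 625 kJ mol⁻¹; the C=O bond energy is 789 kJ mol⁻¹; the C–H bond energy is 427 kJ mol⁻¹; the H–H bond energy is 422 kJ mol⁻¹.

Bonds broken (reactants):
  C–C: 1 × 334 = 334
  C–H: 6 × 427 = 2562
  Σ(broken) = 2896 kJ
Bonds formed (products):
  C–H: 4 × 427 = 1708
  C=C: 1 × 625 = 625
  H–H: 1 × 422 = 422
  Σ(formed) = 2755 kJ
ΔH = Σ(broken) − Σ(formed) = 2896 − 2755 = +141 kJ

ΔH ≈ +141 kJ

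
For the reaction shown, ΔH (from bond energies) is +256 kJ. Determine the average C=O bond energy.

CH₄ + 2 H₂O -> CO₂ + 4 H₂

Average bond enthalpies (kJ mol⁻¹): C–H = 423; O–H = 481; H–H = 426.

D(C=O) ≈ 828 kJ/mol

Let D be the C=O bond energy.
Σ(broken) = 4×423 + 4×481 = 3616
Σ(formed) = 2×D + 4×426 = 1704 + 2D
ΔH = Σ(broken) − Σ(formed) = (3616) − (1704 + 2D) = +1912 − 2D
Setting this equal to +256 kJ gives 2D = 1656, so D = 828 kJ/mol.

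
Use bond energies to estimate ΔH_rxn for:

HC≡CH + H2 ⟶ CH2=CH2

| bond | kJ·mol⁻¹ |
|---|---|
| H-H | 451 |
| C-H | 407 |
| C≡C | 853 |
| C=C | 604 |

Bonds broken (reactants):
  C≡C: 1 × 853 = 853
  C-H: 2 × 407 = 814
  H-H: 1 × 451 = 451
  Σ(broken) = 2118 kJ
Bonds formed (products):
  C-H: 4 × 407 = 1628
  C=C: 1 × 604 = 604
  Σ(formed) = 2232 kJ
ΔH = Σ(broken) − Σ(formed) = 2118 − 2232 = −114 kJ

ΔH ≈ −114 kJ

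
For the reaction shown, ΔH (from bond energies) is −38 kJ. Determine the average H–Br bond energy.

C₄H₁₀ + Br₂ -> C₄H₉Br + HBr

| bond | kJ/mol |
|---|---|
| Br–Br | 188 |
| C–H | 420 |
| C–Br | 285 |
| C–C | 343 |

D(H–Br) ≈ 361 kJ/mol

Let D be the H–Br bond energy.
Σ(broken) = 1×188 + 3×343 + 10×420 = 5417
Σ(formed) = 1×285 + 3×343 + 9×420 + 1×D = 5094 + D
ΔH = Σ(broken) − Σ(formed) = (5417) − (5094 + D) = +323 − D
Setting this equal to −38 kJ gives D = 361 kJ/mol.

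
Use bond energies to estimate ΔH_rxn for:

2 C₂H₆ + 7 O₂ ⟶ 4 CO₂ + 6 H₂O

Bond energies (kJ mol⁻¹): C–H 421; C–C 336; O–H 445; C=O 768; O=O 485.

ΔH ≈ −2365 kJ

Bonds broken (reactants):
  C–C: 2 × 336 = 672
  C–H: 12 × 421 = 5052
  O=O: 7 × 485 = 3395
  Σ(broken) = 9119 kJ
Bonds formed (products):
  C=O: 8 × 768 = 6144
  O–H: 12 × 445 = 5340
  Σ(formed) = 11484 kJ
ΔH = Σ(broken) − Σ(formed) = 9119 − 11484 = −2365 kJ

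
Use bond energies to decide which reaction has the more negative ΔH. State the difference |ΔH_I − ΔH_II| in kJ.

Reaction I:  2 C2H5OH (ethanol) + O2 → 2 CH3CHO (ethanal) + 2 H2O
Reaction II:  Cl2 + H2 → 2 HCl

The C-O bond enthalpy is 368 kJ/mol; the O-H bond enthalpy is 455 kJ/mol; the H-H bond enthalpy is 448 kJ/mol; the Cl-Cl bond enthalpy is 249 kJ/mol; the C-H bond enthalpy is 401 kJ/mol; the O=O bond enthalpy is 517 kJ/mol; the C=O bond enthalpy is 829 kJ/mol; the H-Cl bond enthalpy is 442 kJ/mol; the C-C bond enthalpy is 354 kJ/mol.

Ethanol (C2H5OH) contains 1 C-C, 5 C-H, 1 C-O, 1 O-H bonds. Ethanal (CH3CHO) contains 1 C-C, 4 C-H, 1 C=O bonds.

Reaction I:
  Bonds broken (reactants):
    C-C: 2 × 354 = 708
    C-H: 10 × 401 = 4010
    C-O: 2 × 368 = 736
    O-H: 2 × 455 = 910
    O=O: 1 × 517 = 517
    Σ(broken) = 6881 kJ
  Bonds formed (products):
    C-C: 2 × 354 = 708
    C-H: 8 × 401 = 3208
    C=O: 2 × 829 = 1658
    O-H: 4 × 455 = 1820
    Σ(formed) = 7394 kJ
  ΔH_I = 6881 − 7394 = −513 kJ
Reaction II:
  Bonds broken (reactants):
    Cl-Cl: 1 × 249 = 249
    H-H: 1 × 448 = 448
    Σ(broken) = 697 kJ
  Bonds formed (products):
    H-Cl: 2 × 442 = 884
    Σ(formed) = 884 kJ
  ΔH_II = 697 − 884 = −187 kJ
ΔH_I − ΔH_II = −326 kJ, so reaction I has the more negative ΔH; |ΔH_I − ΔH_II| = 326 kJ.

Reaction I, by 326 kJ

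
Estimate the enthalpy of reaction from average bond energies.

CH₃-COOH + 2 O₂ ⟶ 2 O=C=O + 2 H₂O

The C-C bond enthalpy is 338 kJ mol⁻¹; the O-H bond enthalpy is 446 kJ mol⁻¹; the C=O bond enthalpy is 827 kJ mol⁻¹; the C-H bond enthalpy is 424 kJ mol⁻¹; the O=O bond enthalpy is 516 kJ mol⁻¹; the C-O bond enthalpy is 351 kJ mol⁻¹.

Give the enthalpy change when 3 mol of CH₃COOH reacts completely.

Bonds broken (reactants):
  C-C: 1 × 338 = 338
  C-H: 3 × 424 = 1272
  C-O: 1 × 351 = 351
  C=O: 1 × 827 = 827
  O-H: 1 × 446 = 446
  O=O: 2 × 516 = 1032
  Σ(broken) = 4266 kJ
Bonds formed (products):
  C=O: 4 × 827 = 3308
  O-H: 4 × 446 = 1784
  Σ(formed) = 5092 kJ
ΔH = Σ(broken) − Σ(formed) = 4266 − 5092 = −826 kJ
For 3× the reaction as written: 3 × (−826) = −2478 kJ

ΔH = −2478 kJ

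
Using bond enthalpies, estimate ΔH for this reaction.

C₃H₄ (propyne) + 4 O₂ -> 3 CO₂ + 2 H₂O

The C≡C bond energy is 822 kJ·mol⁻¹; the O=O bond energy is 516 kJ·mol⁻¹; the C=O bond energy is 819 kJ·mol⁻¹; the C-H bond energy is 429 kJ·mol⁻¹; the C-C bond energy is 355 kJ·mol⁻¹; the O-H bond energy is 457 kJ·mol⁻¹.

Bonds broken (reactants):
  C≡C: 1 × 822 = 822
  C-C: 1 × 355 = 355
  C-H: 4 × 429 = 1716
  O=O: 4 × 516 = 2064
  Σ(broken) = 4957 kJ
Bonds formed (products):
  C=O: 6 × 819 = 4914
  O-H: 4 × 457 = 1828
  Σ(formed) = 6742 kJ
ΔH = Σ(broken) − Σ(formed) = 4957 − 6742 = −1785 kJ

ΔH ≈ −1785 kJ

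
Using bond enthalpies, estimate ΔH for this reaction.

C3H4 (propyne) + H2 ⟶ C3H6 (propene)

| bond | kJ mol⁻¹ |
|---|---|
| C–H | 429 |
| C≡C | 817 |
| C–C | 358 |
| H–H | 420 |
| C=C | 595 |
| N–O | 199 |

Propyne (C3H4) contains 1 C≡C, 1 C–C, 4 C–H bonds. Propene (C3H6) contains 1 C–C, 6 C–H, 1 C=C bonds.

Bonds broken (reactants):
  C≡C: 1 × 817 = 817
  C–C: 1 × 358 = 358
  C–H: 4 × 429 = 1716
  H–H: 1 × 420 = 420
  Σ(broken) = 3311 kJ
Bonds formed (products):
  C–C: 1 × 358 = 358
  C–H: 6 × 429 = 2574
  C=C: 1 × 595 = 595
  Σ(formed) = 3527 kJ
ΔH = Σ(broken) − Σ(formed) = 3311 − 3527 = −216 kJ

ΔH ≈ −216 kJ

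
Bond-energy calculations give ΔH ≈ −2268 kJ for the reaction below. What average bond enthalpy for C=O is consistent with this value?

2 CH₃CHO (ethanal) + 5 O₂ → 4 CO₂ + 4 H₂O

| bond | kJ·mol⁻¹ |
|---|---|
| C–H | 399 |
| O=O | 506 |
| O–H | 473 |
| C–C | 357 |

D(C=O) ≈ 820 kJ/mol

Let D be the C=O bond energy.
Σ(broken) = 2×357 + 8×399 + 2×D + 5×506 = 6436 + 2D
Σ(formed) = 8×D + 8×473 = 3784 + 8D
ΔH = Σ(broken) − Σ(formed) = (6436 + 2D) − (3784 + 8D) = +2652 − 6D
Setting this equal to −2268 kJ gives 6D = 4920, so D = 820 kJ/mol.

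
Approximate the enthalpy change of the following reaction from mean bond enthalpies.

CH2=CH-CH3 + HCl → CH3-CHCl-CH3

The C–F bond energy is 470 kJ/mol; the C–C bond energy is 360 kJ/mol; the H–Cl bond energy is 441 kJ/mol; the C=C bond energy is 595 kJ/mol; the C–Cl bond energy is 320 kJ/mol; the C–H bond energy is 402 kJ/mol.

ΔH ≈ −46 kJ

Bonds broken (reactants):
  C–C: 1 × 360 = 360
  C–H: 6 × 402 = 2412
  C=C: 1 × 595 = 595
  H–Cl: 1 × 441 = 441
  Σ(broken) = 3808 kJ
Bonds formed (products):
  C–C: 2 × 360 = 720
  C–Cl: 1 × 320 = 320
  C–H: 7 × 402 = 2814
  Σ(formed) = 3854 kJ
ΔH = Σ(broken) − Σ(formed) = 3808 − 3854 = −46 kJ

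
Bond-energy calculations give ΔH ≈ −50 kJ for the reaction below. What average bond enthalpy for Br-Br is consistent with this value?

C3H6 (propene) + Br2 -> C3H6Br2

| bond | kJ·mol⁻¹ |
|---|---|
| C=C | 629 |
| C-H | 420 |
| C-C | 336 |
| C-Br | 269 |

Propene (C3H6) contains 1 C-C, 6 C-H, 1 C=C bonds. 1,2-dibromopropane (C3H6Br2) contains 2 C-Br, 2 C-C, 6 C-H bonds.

Let D be the Br-Br bond energy.
Σ(broken) = 1×D + 1×336 + 6×420 + 1×629 = 3485 + D
Σ(formed) = 2×269 + 2×336 + 6×420 = 3730
ΔH = Σ(broken) − Σ(formed) = (3485 + D) − (3730) = −245 + D
Setting this equal to −50 kJ gives D = 195 kJ/mol.

D(Br-Br) ≈ 195 kJ/mol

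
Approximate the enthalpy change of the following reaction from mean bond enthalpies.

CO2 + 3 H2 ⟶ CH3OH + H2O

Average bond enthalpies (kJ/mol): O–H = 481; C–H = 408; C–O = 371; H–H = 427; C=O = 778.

Bonds broken (reactants):
  C=O: 2 × 778 = 1556
  H–H: 3 × 427 = 1281
  Σ(broken) = 2837 kJ
Bonds formed (products):
  C–H: 3 × 408 = 1224
  C–O: 1 × 371 = 371
  O–H: 3 × 481 = 1443
  Σ(formed) = 3038 kJ
ΔH = Σ(broken) − Σ(formed) = 2837 − 3038 = −201 kJ

ΔH ≈ −201 kJ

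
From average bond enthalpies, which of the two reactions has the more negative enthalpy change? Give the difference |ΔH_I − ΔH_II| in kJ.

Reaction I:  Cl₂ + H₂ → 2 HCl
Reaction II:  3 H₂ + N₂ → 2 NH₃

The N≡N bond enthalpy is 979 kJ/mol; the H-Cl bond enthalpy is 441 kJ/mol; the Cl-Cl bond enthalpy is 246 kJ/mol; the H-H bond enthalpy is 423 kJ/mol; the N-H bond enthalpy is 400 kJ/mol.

Reaction I, by 61 kJ

Reaction I:
  Bonds broken (reactants):
    Cl-Cl: 1 × 246 = 246
    H-H: 1 × 423 = 423
    Σ(broken) = 669 kJ
  Bonds formed (products):
    H-Cl: 2 × 441 = 882
    Σ(formed) = 882 kJ
  ΔH_I = 669 − 882 = −213 kJ
Reaction II:
  Bonds broken (reactants):
    H-H: 3 × 423 = 1269
    N≡N: 1 × 979 = 979
    Σ(broken) = 2248 kJ
  Bonds formed (products):
    N-H: 6 × 400 = 2400
    Σ(formed) = 2400 kJ
  ΔH_II = 2248 − 2400 = −152 kJ
ΔH_I − ΔH_II = −61 kJ, so reaction I has the more negative ΔH; |ΔH_I − ΔH_II| = 61 kJ.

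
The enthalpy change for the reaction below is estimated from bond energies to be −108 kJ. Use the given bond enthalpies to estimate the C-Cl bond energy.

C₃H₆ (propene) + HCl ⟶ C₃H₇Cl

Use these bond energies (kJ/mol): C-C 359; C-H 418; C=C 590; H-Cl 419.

Let D be the C-Cl bond energy.
Σ(broken) = 1×359 + 6×418 + 1×590 + 1×419 = 3876
Σ(formed) = 2×359 + 1×D + 7×418 = 3644 + D
ΔH = Σ(broken) − Σ(formed) = (3876) − (3644 + D) = +232 − D
Setting this equal to −108 kJ gives D = 340 kJ/mol.

D(C-Cl) ≈ 340 kJ/mol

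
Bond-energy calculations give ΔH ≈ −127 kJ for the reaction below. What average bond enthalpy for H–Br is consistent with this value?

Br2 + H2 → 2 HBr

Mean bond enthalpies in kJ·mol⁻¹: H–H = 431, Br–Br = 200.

Let D be the H–Br bond energy.
Σ(broken) = 1×200 + 1×431 = 631
Σ(formed) = 2×D = 2D
ΔH = Σ(broken) − Σ(formed) = (631) − (2D) = +631 − 2D
Setting this equal to −127 kJ gives 2D = 758, so D = 379 kJ/mol.

D(H–Br) ≈ 379 kJ/mol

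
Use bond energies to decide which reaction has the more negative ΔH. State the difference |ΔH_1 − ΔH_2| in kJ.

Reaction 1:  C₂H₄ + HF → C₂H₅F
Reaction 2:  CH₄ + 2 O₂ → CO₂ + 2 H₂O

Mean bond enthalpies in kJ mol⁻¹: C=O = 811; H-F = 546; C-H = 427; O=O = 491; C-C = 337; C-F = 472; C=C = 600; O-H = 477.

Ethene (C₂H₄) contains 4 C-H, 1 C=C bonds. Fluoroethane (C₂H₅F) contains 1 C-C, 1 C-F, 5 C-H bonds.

Reaction 2, by 750 kJ

Reaction 1:
  Bonds broken (reactants):
    C-H: 4 × 427 = 1708
    C=C: 1 × 600 = 600
    H-F: 1 × 546 = 546
    Σ(broken) = 2854 kJ
  Bonds formed (products):
    C-C: 1 × 337 = 337
    C-F: 1 × 472 = 472
    C-H: 5 × 427 = 2135
    Σ(formed) = 2944 kJ
  ΔH_1 = 2854 − 2944 = −90 kJ
Reaction 2:
  Bonds broken (reactants):
    C-H: 4 × 427 = 1708
    O=O: 2 × 491 = 982
    Σ(broken) = 2690 kJ
  Bonds formed (products):
    C=O: 2 × 811 = 1622
    O-H: 4 × 477 = 1908
    Σ(formed) = 3530 kJ
  ΔH_2 = 2690 − 3530 = −840 kJ
ΔH_1 − ΔH_2 = +750 kJ, so reaction 2 has the more negative ΔH; |ΔH_1 − ΔH_2| = 750 kJ.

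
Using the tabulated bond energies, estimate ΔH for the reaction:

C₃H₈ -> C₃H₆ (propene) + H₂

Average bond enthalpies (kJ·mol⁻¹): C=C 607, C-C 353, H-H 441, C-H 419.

ΔH ≈ +143 kJ

Bonds broken (reactants):
  C-C: 2 × 353 = 706
  C-H: 8 × 419 = 3352
  Σ(broken) = 4058 kJ
Bonds formed (products):
  C-C: 1 × 353 = 353
  C-H: 6 × 419 = 2514
  C=C: 1 × 607 = 607
  H-H: 1 × 441 = 441
  Σ(formed) = 3915 kJ
ΔH = Σ(broken) − Σ(formed) = 4058 − 3915 = +143 kJ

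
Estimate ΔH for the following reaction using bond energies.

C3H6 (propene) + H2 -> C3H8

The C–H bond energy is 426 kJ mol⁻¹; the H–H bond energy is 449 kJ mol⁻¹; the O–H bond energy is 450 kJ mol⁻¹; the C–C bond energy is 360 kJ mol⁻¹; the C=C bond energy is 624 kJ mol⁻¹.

ΔH ≈ −139 kJ

Bonds broken (reactants):
  C–C: 1 × 360 = 360
  C–H: 6 × 426 = 2556
  C=C: 1 × 624 = 624
  H–H: 1 × 449 = 449
  Σ(broken) = 3989 kJ
Bonds formed (products):
  C–C: 2 × 360 = 720
  C–H: 8 × 426 = 3408
  Σ(formed) = 4128 kJ
ΔH = Σ(broken) − Σ(formed) = 3989 − 4128 = −139 kJ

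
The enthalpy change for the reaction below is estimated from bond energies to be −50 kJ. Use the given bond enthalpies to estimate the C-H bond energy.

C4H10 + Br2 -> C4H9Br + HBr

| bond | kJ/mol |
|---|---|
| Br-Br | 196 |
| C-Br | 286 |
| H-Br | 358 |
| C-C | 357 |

Let D be the C-H bond energy.
Σ(broken) = 1×196 + 3×357 + 10×D = 1267 + 10D
Σ(formed) = 1×286 + 3×357 + 9×D + 1×358 = 1715 + 9D
ΔH = Σ(broken) − Σ(formed) = (1267 + 10D) − (1715 + 9D) = −448 + D
Setting this equal to −50 kJ gives D = 398 kJ/mol.

D(C-H) ≈ 398 kJ/mol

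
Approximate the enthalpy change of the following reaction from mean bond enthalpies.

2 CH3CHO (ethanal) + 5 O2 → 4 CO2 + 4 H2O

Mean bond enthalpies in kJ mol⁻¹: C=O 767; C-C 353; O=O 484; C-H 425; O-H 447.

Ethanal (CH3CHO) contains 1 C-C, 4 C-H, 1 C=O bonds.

Bonds broken (reactants):
  C-C: 2 × 353 = 706
  C-H: 8 × 425 = 3400
  C=O: 2 × 767 = 1534
  O=O: 5 × 484 = 2420
  Σ(broken) = 8060 kJ
Bonds formed (products):
  C=O: 8 × 767 = 6136
  O-H: 8 × 447 = 3576
  Σ(formed) = 9712 kJ
ΔH = Σ(broken) − Σ(formed) = 8060 − 9712 = −1652 kJ

ΔH ≈ −1652 kJ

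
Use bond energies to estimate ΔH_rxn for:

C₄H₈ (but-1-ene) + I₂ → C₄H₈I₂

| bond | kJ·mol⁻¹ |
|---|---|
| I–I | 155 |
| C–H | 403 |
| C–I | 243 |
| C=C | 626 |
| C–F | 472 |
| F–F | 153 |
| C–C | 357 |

ΔH ≈ −62 kJ

Bonds broken (reactants):
  C–C: 2 × 357 = 714
  C–H: 8 × 403 = 3224
  C=C: 1 × 626 = 626
  I–I: 1 × 155 = 155
  Σ(broken) = 4719 kJ
Bonds formed (products):
  C–C: 3 × 357 = 1071
  C–H: 8 × 403 = 3224
  C–I: 2 × 243 = 486
  Σ(formed) = 4781 kJ
ΔH = Σ(broken) − Σ(formed) = 4719 − 4781 = −62 kJ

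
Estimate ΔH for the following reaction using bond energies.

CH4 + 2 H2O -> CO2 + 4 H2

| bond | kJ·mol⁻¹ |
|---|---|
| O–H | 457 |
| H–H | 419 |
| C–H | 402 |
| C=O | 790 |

ΔH ≈ +180 kJ

Bonds broken (reactants):
  C–H: 4 × 402 = 1608
  O–H: 4 × 457 = 1828
  Σ(broken) = 3436 kJ
Bonds formed (products):
  C=O: 2 × 790 = 1580
  H–H: 4 × 419 = 1676
  Σ(formed) = 3256 kJ
ΔH = Σ(broken) − Σ(formed) = 3436 − 3256 = +180 kJ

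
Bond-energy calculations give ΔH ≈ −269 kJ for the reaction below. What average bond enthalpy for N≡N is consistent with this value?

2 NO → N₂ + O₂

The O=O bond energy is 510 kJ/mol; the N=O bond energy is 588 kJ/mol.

Let D be the N≡N bond energy.
Σ(broken) = 2×588 = 1176
Σ(formed) = 1×D + 1×510 = 510 + D
ΔH = Σ(broken) − Σ(formed) = (1176) − (510 + D) = +666 − D
Setting this equal to −269 kJ gives D = 935 kJ/mol.

D(N≡N) ≈ 935 kJ/mol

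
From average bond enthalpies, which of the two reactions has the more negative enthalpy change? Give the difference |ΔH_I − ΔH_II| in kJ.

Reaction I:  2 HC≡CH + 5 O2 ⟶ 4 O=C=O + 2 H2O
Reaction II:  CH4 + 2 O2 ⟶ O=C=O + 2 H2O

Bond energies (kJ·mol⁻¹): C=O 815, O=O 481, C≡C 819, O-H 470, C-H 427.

Reaction I:
  Bonds broken (reactants):
    C≡C: 2 × 819 = 1638
    C-H: 4 × 427 = 1708
    O=O: 5 × 481 = 2405
    Σ(broken) = 5751 kJ
  Bonds formed (products):
    C=O: 8 × 815 = 6520
    O-H: 4 × 470 = 1880
    Σ(formed) = 8400 kJ
  ΔH_I = 5751 − 8400 = −2649 kJ
Reaction II:
  Bonds broken (reactants):
    C-H: 4 × 427 = 1708
    O=O: 2 × 481 = 962
    Σ(broken) = 2670 kJ
  Bonds formed (products):
    C=O: 2 × 815 = 1630
    O-H: 4 × 470 = 1880
    Σ(formed) = 3510 kJ
  ΔH_II = 2670 − 3510 = −840 kJ
ΔH_I − ΔH_II = −1809 kJ, so reaction I has the more negative ΔH; |ΔH_I − ΔH_II| = 1809 kJ.

Reaction I, by 1809 kJ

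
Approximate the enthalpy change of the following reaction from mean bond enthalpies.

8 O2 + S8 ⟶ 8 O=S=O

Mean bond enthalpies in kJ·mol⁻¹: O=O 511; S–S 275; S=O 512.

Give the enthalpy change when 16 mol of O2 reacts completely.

ΔH = −3808 kJ

Bonds broken (reactants):
  O=O: 8 × 511 = 4088
  S–S: 8 × 275 = 2200
  Σ(broken) = 6288 kJ
Bonds formed (products):
  S=O: 16 × 512 = 8192
  Σ(formed) = 8192 kJ
ΔH = Σ(broken) − Σ(formed) = 6288 − 8192 = −1904 kJ
For 2× the reaction as written: 2 × (−1904) = −3808 kJ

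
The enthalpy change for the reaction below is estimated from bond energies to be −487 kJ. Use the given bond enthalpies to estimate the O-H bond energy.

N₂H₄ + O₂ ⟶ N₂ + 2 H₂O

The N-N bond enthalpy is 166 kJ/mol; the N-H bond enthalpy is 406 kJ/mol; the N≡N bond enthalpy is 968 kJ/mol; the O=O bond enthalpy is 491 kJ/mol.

D(O-H) ≈ 450 kJ/mol

Let D be the O-H bond energy.
Σ(broken) = 4×406 + 1×166 + 1×491 = 2281
Σ(formed) = 1×968 + 4×D = 968 + 4D
ΔH = Σ(broken) − Σ(formed) = (2281) − (968 + 4D) = +1313 − 4D
Setting this equal to −487 kJ gives 4D = 1800, so D = 450 kJ/mol.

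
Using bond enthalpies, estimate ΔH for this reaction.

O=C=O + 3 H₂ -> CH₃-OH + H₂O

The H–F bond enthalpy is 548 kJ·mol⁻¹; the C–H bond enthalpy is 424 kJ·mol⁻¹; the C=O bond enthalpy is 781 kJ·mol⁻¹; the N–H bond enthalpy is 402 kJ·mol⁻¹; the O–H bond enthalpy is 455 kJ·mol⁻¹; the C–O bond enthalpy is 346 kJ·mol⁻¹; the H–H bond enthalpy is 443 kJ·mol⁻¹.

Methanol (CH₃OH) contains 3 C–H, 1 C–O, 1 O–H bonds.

Bonds broken (reactants):
  C=O: 2 × 781 = 1562
  H–H: 3 × 443 = 1329
  Σ(broken) = 2891 kJ
Bonds formed (products):
  C–H: 3 × 424 = 1272
  C–O: 1 × 346 = 346
  O–H: 3 × 455 = 1365
  Σ(formed) = 2983 kJ
ΔH = Σ(broken) − Σ(formed) = 2891 − 2983 = −92 kJ

ΔH ≈ −92 kJ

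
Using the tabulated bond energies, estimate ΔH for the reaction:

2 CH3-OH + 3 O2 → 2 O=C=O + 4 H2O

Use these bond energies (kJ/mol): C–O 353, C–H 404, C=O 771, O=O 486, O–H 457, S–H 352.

Bonds broken (reactants):
  C–H: 6 × 404 = 2424
  C–O: 2 × 353 = 706
  O–H: 2 × 457 = 914
  O=O: 3 × 486 = 1458
  Σ(broken) = 5502 kJ
Bonds formed (products):
  C=O: 4 × 771 = 3084
  O–H: 8 × 457 = 3656
  Σ(formed) = 6740 kJ
ΔH = Σ(broken) − Σ(formed) = 5502 − 6740 = −1238 kJ

ΔH ≈ −1238 kJ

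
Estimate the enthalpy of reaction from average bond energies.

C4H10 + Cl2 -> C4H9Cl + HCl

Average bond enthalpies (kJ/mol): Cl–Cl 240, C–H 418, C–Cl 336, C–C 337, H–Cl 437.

ΔH ≈ −115 kJ

Bonds broken (reactants):
  C–C: 3 × 337 = 1011
  C–H: 10 × 418 = 4180
  Cl–Cl: 1 × 240 = 240
  Σ(broken) = 5431 kJ
Bonds formed (products):
  C–C: 3 × 337 = 1011
  C–Cl: 1 × 336 = 336
  C–H: 9 × 418 = 3762
  H–Cl: 1 × 437 = 437
  Σ(formed) = 5546 kJ
ΔH = Σ(broken) − Σ(formed) = 5431 − 5546 = −115 kJ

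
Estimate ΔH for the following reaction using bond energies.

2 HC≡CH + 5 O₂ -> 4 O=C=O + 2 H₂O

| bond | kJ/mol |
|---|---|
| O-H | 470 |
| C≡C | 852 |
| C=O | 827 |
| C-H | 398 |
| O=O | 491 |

ΔH ≈ −2745 kJ

Bonds broken (reactants):
  C≡C: 2 × 852 = 1704
  C-H: 4 × 398 = 1592
  O=O: 5 × 491 = 2455
  Σ(broken) = 5751 kJ
Bonds formed (products):
  C=O: 8 × 827 = 6616
  O-H: 4 × 470 = 1880
  Σ(formed) = 8496 kJ
ΔH = Σ(broken) − Σ(formed) = 5751 − 8496 = −2745 kJ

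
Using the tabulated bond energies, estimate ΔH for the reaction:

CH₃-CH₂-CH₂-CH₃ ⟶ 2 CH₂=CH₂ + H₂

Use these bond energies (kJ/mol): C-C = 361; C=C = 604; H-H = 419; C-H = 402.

Bonds broken (reactants):
  C-C: 3 × 361 = 1083
  C-H: 10 × 402 = 4020
  Σ(broken) = 5103 kJ
Bonds formed (products):
  C-H: 8 × 402 = 3216
  C=C: 2 × 604 = 1208
  H-H: 1 × 419 = 419
  Σ(formed) = 4843 kJ
ΔH = Σ(broken) − Σ(formed) = 5103 − 4843 = +260 kJ

ΔH ≈ +260 kJ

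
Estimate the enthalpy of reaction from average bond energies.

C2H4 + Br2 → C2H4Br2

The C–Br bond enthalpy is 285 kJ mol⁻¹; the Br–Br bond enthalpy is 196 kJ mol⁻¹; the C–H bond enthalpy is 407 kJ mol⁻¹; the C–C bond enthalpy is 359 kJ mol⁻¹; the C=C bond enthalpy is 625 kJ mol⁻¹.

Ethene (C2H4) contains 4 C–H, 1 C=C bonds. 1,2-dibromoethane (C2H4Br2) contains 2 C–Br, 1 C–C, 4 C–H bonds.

ΔH ≈ −108 kJ

Bonds broken (reactants):
  Br–Br: 1 × 196 = 196
  C–H: 4 × 407 = 1628
  C=C: 1 × 625 = 625
  Σ(broken) = 2449 kJ
Bonds formed (products):
  C–Br: 2 × 285 = 570
  C–C: 1 × 359 = 359
  C–H: 4 × 407 = 1628
  Σ(formed) = 2557 kJ
ΔH = Σ(broken) − Σ(formed) = 2449 − 2557 = −108 kJ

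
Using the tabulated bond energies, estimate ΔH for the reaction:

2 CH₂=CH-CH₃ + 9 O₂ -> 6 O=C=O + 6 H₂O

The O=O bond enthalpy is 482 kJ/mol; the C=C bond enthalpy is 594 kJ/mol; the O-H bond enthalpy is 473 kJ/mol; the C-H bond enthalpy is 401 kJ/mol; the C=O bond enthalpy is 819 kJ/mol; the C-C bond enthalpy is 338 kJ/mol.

ΔH ≈ −4490 kJ

Bonds broken (reactants):
  C-C: 2 × 338 = 676
  C-H: 12 × 401 = 4812
  C=C: 2 × 594 = 1188
  O=O: 9 × 482 = 4338
  Σ(broken) = 11014 kJ
Bonds formed (products):
  C=O: 12 × 819 = 9828
  O-H: 12 × 473 = 5676
  Σ(formed) = 15504 kJ
ΔH = Σ(broken) − Σ(formed) = 11014 − 15504 = −4490 kJ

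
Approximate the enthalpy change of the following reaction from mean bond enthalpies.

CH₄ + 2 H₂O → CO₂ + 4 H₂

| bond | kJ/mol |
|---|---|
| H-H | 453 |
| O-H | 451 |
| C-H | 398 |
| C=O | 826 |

ΔH ≈ −68 kJ

Bonds broken (reactants):
  C-H: 4 × 398 = 1592
  O-H: 4 × 451 = 1804
  Σ(broken) = 3396 kJ
Bonds formed (products):
  C=O: 2 × 826 = 1652
  H-H: 4 × 453 = 1812
  Σ(formed) = 3464 kJ
ΔH = Σ(broken) − Σ(formed) = 3396 − 3464 = −68 kJ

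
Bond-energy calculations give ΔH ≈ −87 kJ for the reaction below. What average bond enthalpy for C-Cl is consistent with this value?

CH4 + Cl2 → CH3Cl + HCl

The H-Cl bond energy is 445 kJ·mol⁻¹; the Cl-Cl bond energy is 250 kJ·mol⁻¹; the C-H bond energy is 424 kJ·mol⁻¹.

D(C-Cl) ≈ 316 kJ/mol

Let D be the C-Cl bond energy.
Σ(broken) = 4×424 + 1×250 = 1946
Σ(formed) = 1×D + 3×424 + 1×445 = 1717 + D
ΔH = Σ(broken) − Σ(formed) = (1946) − (1717 + D) = +229 − D
Setting this equal to −87 kJ gives D = 316 kJ/mol.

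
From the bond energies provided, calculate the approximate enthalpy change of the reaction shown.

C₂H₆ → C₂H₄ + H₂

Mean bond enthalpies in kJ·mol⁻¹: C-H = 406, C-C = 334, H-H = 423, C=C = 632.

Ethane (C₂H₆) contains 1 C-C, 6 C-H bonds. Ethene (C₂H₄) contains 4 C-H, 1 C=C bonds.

Bonds broken (reactants):
  C-C: 1 × 334 = 334
  C-H: 6 × 406 = 2436
  Σ(broken) = 2770 kJ
Bonds formed (products):
  C-H: 4 × 406 = 1624
  C=C: 1 × 632 = 632
  H-H: 1 × 423 = 423
  Σ(formed) = 2679 kJ
ΔH = Σ(broken) − Σ(formed) = 2770 − 2679 = +91 kJ

ΔH ≈ +91 kJ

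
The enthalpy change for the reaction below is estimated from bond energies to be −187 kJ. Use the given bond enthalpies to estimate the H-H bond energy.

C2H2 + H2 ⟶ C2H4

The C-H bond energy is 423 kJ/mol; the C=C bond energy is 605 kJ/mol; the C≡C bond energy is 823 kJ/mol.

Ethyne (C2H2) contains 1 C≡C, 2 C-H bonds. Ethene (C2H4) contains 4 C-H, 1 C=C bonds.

Let D be the H-H bond energy.
Σ(broken) = 1×823 + 2×423 + 1×D = 1669 + D
Σ(formed) = 4×423 + 1×605 = 2297
ΔH = Σ(broken) − Σ(formed) = (1669 + D) − (2297) = −628 + D
Setting this equal to −187 kJ gives D = 441 kJ/mol.

D(H-H) ≈ 441 kJ/mol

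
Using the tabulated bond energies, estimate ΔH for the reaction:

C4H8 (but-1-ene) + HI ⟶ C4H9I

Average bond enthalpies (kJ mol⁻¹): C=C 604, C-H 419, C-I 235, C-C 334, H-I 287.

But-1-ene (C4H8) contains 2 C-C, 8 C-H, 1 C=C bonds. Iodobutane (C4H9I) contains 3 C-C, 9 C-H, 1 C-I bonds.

ΔH ≈ −97 kJ

Bonds broken (reactants):
  C-C: 2 × 334 = 668
  C-H: 8 × 419 = 3352
  C=C: 1 × 604 = 604
  H-I: 1 × 287 = 287
  Σ(broken) = 4911 kJ
Bonds formed (products):
  C-C: 3 × 334 = 1002
  C-H: 9 × 419 = 3771
  C-I: 1 × 235 = 235
  Σ(formed) = 5008 kJ
ΔH = Σ(broken) − Σ(formed) = 4911 − 5008 = −97 kJ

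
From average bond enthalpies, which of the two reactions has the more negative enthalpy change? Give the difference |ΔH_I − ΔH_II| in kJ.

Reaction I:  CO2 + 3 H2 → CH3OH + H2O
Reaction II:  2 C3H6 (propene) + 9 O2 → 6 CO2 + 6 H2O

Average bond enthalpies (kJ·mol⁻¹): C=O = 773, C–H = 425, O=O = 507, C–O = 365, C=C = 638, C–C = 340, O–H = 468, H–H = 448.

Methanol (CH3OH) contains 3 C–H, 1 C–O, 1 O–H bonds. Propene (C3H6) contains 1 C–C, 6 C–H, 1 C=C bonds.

Reaction I:
  Bonds broken (reactants):
    C=O: 2 × 773 = 1546
    H–H: 3 × 448 = 1344
    Σ(broken) = 2890 kJ
  Bonds formed (products):
    C–H: 3 × 425 = 1275
    C–O: 1 × 365 = 365
    O–H: 3 × 468 = 1404
    Σ(formed) = 3044 kJ
  ΔH_I = 2890 − 3044 = −154 kJ
Reaction II:
  Bonds broken (reactants):
    C–C: 2 × 340 = 680
    C–H: 12 × 425 = 5100
    C=C: 2 × 638 = 1276
    O=O: 9 × 507 = 4563
    Σ(broken) = 11619 kJ
  Bonds formed (products):
    C=O: 12 × 773 = 9276
    O–H: 12 × 468 = 5616
    Σ(formed) = 14892 kJ
  ΔH_II = 11619 − 14892 = −3273 kJ
ΔH_I − ΔH_II = +3119 kJ, so reaction II has the more negative ΔH; |ΔH_I − ΔH_II| = 3119 kJ.

Reaction II, by 3119 kJ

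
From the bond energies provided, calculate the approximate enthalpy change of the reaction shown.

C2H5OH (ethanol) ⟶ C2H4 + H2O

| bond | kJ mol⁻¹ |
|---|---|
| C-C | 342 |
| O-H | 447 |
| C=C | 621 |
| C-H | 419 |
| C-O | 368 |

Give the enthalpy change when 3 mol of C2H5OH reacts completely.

ΔH = +183 kJ

Bonds broken (reactants):
  C-C: 1 × 342 = 342
  C-H: 5 × 419 = 2095
  C-O: 1 × 368 = 368
  O-H: 1 × 447 = 447
  Σ(broken) = 3252 kJ
Bonds formed (products):
  C-H: 4 × 419 = 1676
  C=C: 1 × 621 = 621
  O-H: 2 × 447 = 894
  Σ(formed) = 3191 kJ
ΔH = Σ(broken) − Σ(formed) = 3252 − 3191 = +61 kJ
For 3× the reaction as written: 3 × (+61) = +183 kJ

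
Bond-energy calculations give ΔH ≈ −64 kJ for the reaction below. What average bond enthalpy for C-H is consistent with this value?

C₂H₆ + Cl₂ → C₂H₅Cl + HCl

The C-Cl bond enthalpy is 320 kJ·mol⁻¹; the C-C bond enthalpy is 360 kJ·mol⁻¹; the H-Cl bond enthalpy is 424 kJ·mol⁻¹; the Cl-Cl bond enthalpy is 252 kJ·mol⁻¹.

D(C-H) ≈ 428 kJ/mol

Let D be the C-H bond energy.
Σ(broken) = 1×360 + 6×D + 1×252 = 612 + 6D
Σ(formed) = 1×360 + 1×320 + 5×D + 1×424 = 1104 + 5D
ΔH = Σ(broken) − Σ(formed) = (612 + 6D) − (1104 + 5D) = −492 + D
Setting this equal to −64 kJ gives D = 428 kJ/mol.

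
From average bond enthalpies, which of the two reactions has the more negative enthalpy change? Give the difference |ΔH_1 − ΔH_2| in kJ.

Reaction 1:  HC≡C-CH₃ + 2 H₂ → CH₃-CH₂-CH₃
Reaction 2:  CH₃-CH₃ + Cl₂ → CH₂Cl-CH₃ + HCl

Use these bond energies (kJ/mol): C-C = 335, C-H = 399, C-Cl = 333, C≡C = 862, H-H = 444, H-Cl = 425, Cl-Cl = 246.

Reaction 1, by 68 kJ

Reaction 1:
  Bonds broken (reactants):
    C≡C: 1 × 862 = 862
    C-C: 1 × 335 = 335
    C-H: 4 × 399 = 1596
    H-H: 2 × 444 = 888
    Σ(broken) = 3681 kJ
  Bonds formed (products):
    C-C: 2 × 335 = 670
    C-H: 8 × 399 = 3192
    Σ(formed) = 3862 kJ
  ΔH_1 = 3681 − 3862 = −181 kJ
Reaction 2:
  Bonds broken (reactants):
    C-C: 1 × 335 = 335
    C-H: 6 × 399 = 2394
    Cl-Cl: 1 × 246 = 246
    Σ(broken) = 2975 kJ
  Bonds formed (products):
    C-C: 1 × 335 = 335
    C-Cl: 1 × 333 = 333
    C-H: 5 × 399 = 1995
    H-Cl: 1 × 425 = 425
    Σ(formed) = 3088 kJ
  ΔH_2 = 2975 − 3088 = −113 kJ
ΔH_1 − ΔH_2 = −68 kJ, so reaction 1 has the more negative ΔH; |ΔH_1 − ΔH_2| = 68 kJ.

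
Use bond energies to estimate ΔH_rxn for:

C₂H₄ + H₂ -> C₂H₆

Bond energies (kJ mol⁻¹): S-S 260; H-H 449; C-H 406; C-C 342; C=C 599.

Bonds broken (reactants):
  C-H: 4 × 406 = 1624
  C=C: 1 × 599 = 599
  H-H: 1 × 449 = 449
  Σ(broken) = 2672 kJ
Bonds formed (products):
  C-C: 1 × 342 = 342
  C-H: 6 × 406 = 2436
  Σ(formed) = 2778 kJ
ΔH = Σ(broken) − Σ(formed) = 2672 − 2778 = −106 kJ

ΔH ≈ −106 kJ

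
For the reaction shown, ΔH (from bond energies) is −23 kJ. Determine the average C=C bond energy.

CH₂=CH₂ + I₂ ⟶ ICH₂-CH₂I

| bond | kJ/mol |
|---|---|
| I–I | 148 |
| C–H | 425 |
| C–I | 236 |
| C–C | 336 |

Let D be the C=C bond energy.
Σ(broken) = 4×425 + 1×D + 1×148 = 1848 + D
Σ(formed) = 1×336 + 4×425 + 2×236 = 2508
ΔH = Σ(broken) − Σ(formed) = (1848 + D) − (2508) = −660 + D
Setting this equal to −23 kJ gives D = 637 kJ/mol.

D(C=C) ≈ 637 kJ/mol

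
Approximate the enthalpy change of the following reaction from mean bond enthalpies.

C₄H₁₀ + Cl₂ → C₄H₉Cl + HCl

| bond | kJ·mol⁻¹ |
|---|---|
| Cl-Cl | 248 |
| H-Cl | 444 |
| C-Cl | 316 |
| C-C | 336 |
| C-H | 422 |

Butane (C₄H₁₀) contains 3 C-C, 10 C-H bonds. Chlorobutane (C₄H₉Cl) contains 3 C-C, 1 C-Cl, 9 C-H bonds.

Bonds broken (reactants):
  C-C: 3 × 336 = 1008
  C-H: 10 × 422 = 4220
  Cl-Cl: 1 × 248 = 248
  Σ(broken) = 5476 kJ
Bonds formed (products):
  C-C: 3 × 336 = 1008
  C-Cl: 1 × 316 = 316
  C-H: 9 × 422 = 3798
  H-Cl: 1 × 444 = 444
  Σ(formed) = 5566 kJ
ΔH = Σ(broken) − Σ(formed) = 5476 − 5566 = −90 kJ

ΔH ≈ −90 kJ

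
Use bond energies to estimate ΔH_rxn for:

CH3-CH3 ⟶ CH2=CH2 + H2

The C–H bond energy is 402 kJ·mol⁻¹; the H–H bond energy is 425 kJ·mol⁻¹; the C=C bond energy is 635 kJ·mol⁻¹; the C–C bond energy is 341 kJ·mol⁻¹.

Bonds broken (reactants):
  C–C: 1 × 341 = 341
  C–H: 6 × 402 = 2412
  Σ(broken) = 2753 kJ
Bonds formed (products):
  C–H: 4 × 402 = 1608
  C=C: 1 × 635 = 635
  H–H: 1 × 425 = 425
  Σ(formed) = 2668 kJ
ΔH = Σ(broken) − Σ(formed) = 2753 − 2668 = +85 kJ

ΔH ≈ +85 kJ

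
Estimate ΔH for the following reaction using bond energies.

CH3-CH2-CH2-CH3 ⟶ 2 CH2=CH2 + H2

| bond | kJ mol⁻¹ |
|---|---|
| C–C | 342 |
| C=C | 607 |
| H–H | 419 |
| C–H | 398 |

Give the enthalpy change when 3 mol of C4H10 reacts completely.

Bonds broken (reactants):
  C–C: 3 × 342 = 1026
  C–H: 10 × 398 = 3980
  Σ(broken) = 5006 kJ
Bonds formed (products):
  C–H: 8 × 398 = 3184
  C=C: 2 × 607 = 1214
  H–H: 1 × 419 = 419
  Σ(formed) = 4817 kJ
ΔH = Σ(broken) − Σ(formed) = 5006 − 4817 = +189 kJ
For 3× the reaction as written: 3 × (+189) = +567 kJ

ΔH = +567 kJ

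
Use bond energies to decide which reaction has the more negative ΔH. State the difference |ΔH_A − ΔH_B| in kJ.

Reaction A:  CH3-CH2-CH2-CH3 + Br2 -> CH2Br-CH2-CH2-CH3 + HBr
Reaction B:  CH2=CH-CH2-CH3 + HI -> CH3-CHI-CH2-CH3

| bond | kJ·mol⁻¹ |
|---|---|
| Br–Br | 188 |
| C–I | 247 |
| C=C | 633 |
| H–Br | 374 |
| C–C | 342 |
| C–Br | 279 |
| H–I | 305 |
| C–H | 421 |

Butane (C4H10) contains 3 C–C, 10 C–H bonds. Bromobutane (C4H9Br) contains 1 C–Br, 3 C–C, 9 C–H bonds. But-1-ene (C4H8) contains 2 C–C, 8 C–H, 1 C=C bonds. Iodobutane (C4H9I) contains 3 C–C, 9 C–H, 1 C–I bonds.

Reaction B, by 28 kJ

Reaction A:
  Bonds broken (reactants):
    Br–Br: 1 × 188 = 188
    C–C: 3 × 342 = 1026
    C–H: 10 × 421 = 4210
    Σ(broken) = 5424 kJ
  Bonds formed (products):
    C–Br: 1 × 279 = 279
    C–C: 3 × 342 = 1026
    C–H: 9 × 421 = 3789
    H–Br: 1 × 374 = 374
    Σ(formed) = 5468 kJ
  ΔH_A = 5424 − 5468 = −44 kJ
Reaction B:
  Bonds broken (reactants):
    C–C: 2 × 342 = 684
    C–H: 8 × 421 = 3368
    C=C: 1 × 633 = 633
    H–I: 1 × 305 = 305
    Σ(broken) = 4990 kJ
  Bonds formed (products):
    C–C: 3 × 342 = 1026
    C–H: 9 × 421 = 3789
    C–I: 1 × 247 = 247
    Σ(formed) = 5062 kJ
  ΔH_B = 4990 − 5062 = −72 kJ
ΔH_A − ΔH_B = +28 kJ, so reaction B has the more negative ΔH; |ΔH_A − ΔH_B| = 28 kJ.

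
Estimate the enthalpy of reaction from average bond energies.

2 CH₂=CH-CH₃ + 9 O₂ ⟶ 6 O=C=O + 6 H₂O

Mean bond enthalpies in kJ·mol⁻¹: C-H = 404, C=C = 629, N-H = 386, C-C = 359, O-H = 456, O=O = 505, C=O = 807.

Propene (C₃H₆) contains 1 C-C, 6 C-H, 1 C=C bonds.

Bonds broken (reactants):
  C-C: 2 × 359 = 718
  C-H: 12 × 404 = 4848
  C=C: 2 × 629 = 1258
  O=O: 9 × 505 = 4545
  Σ(broken) = 11369 kJ
Bonds formed (products):
  C=O: 12 × 807 = 9684
  O-H: 12 × 456 = 5472
  Σ(formed) = 15156 kJ
ΔH = Σ(broken) − Σ(formed) = 11369 − 15156 = −3787 kJ

ΔH ≈ −3787 kJ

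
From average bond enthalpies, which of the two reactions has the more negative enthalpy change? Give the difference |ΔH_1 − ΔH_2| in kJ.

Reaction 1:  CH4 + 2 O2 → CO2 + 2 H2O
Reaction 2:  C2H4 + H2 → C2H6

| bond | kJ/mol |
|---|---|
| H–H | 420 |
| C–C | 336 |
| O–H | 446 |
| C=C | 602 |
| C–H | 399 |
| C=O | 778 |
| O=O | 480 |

Reaction 1:
  Bonds broken (reactants):
    C–H: 4 × 399 = 1596
    O=O: 2 × 480 = 960
    Σ(broken) = 2556 kJ
  Bonds formed (products):
    C=O: 2 × 778 = 1556
    O–H: 4 × 446 = 1784
    Σ(formed) = 3340 kJ
  ΔH_1 = 2556 − 3340 = −784 kJ
Reaction 2:
  Bonds broken (reactants):
    C–H: 4 × 399 = 1596
    C=C: 1 × 602 = 602
    H–H: 1 × 420 = 420
    Σ(broken) = 2618 kJ
  Bonds formed (products):
    C–C: 1 × 336 = 336
    C–H: 6 × 399 = 2394
    Σ(formed) = 2730 kJ
  ΔH_2 = 2618 − 2730 = −112 kJ
ΔH_1 − ΔH_2 = −672 kJ, so reaction 1 has the more negative ΔH; |ΔH_1 − ΔH_2| = 672 kJ.

Reaction 1, by 672 kJ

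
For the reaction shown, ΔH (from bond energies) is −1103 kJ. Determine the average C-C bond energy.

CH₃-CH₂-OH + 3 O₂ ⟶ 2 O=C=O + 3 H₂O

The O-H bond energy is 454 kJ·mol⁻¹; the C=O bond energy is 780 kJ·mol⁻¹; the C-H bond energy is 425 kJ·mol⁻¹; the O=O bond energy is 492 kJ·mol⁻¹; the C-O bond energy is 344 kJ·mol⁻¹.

Let D be the C-C bond energy.
Σ(broken) = 1×D + 5×425 + 1×344 + 1×454 + 3×492 = 4399 + D
Σ(formed) = 4×780 + 6×454 = 5844
ΔH = Σ(broken) − Σ(formed) = (4399 + D) − (5844) = −1445 + D
Setting this equal to −1103 kJ gives D = 342 kJ/mol.

D(C-C) ≈ 342 kJ/mol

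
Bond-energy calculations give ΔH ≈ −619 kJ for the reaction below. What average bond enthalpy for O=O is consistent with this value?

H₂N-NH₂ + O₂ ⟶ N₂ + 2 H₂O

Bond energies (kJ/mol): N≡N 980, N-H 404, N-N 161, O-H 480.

D(O=O) ≈ 504 kJ/mol

Let D be the O=O bond energy.
Σ(broken) = 4×404 + 1×161 + 1×D = 1777 + D
Σ(formed) = 1×980 + 4×480 = 2900
ΔH = Σ(broken) − Σ(formed) = (1777 + D) − (2900) = −1123 + D
Setting this equal to −619 kJ gives D = 504 kJ/mol.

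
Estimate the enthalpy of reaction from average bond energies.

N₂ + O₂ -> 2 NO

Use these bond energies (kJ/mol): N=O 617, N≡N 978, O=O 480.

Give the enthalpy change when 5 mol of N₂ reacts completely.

Bonds broken (reactants):
  N≡N: 1 × 978 = 978
  O=O: 1 × 480 = 480
  Σ(broken) = 1458 kJ
Bonds formed (products):
  N=O: 2 × 617 = 1234
  Σ(formed) = 1234 kJ
ΔH = Σ(broken) − Σ(formed) = 1458 − 1234 = +224 kJ
For 5× the reaction as written: 5 × (+224) = +1120 kJ

ΔH = +1120 kJ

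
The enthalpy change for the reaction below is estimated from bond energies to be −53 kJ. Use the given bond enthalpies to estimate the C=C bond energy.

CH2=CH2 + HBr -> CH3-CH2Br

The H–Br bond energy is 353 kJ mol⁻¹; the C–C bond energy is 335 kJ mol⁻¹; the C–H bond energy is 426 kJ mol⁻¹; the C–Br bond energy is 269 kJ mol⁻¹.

Let D be the C=C bond energy.
Σ(broken) = 4×426 + 1×D + 1×353 = 2057 + D
Σ(formed) = 1×269 + 1×335 + 5×426 = 2734
ΔH = Σ(broken) − Σ(formed) = (2057 + D) − (2734) = −677 + D
Setting this equal to −53 kJ gives D = 624 kJ/mol.

D(C=C) ≈ 624 kJ/mol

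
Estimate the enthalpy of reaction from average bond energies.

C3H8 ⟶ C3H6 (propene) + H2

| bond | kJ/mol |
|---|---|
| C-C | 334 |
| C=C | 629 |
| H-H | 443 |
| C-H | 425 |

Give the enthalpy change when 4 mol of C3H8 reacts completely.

Bonds broken (reactants):
  C-C: 2 × 334 = 668
  C-H: 8 × 425 = 3400
  Σ(broken) = 4068 kJ
Bonds formed (products):
  C-C: 1 × 334 = 334
  C-H: 6 × 425 = 2550
  C=C: 1 × 629 = 629
  H-H: 1 × 443 = 443
  Σ(formed) = 3956 kJ
ΔH = Σ(broken) − Σ(formed) = 4068 − 3956 = +112 kJ
For 4× the reaction as written: 4 × (+112) = +448 kJ

ΔH = +448 kJ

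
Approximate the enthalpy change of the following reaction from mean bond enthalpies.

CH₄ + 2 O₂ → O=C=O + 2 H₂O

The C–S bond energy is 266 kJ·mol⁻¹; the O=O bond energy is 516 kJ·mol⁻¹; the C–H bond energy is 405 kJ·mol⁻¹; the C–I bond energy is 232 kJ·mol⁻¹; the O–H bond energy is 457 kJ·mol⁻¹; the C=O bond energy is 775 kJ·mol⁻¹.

Bonds broken (reactants):
  C–H: 4 × 405 = 1620
  O=O: 2 × 516 = 1032
  Σ(broken) = 2652 kJ
Bonds formed (products):
  C=O: 2 × 775 = 1550
  O–H: 4 × 457 = 1828
  Σ(formed) = 3378 kJ
ΔH = Σ(broken) − Σ(formed) = 2652 − 3378 = −726 kJ

ΔH ≈ −726 kJ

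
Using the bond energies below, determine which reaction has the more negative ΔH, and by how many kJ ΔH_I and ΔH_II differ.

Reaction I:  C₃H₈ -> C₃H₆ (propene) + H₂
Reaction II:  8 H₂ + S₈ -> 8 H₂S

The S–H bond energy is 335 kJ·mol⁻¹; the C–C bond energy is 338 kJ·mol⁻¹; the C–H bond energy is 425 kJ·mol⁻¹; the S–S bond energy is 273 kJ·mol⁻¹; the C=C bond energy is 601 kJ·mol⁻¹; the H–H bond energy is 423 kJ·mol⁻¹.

Reaction I:
  Bonds broken (reactants):
    C–C: 2 × 338 = 676
    C–H: 8 × 425 = 3400
    Σ(broken) = 4076 kJ
  Bonds formed (products):
    C–C: 1 × 338 = 338
    C–H: 6 × 425 = 2550
    C=C: 1 × 601 = 601
    H–H: 1 × 423 = 423
    Σ(formed) = 3912 kJ
  ΔH_I = 4076 − 3912 = +164 kJ
Reaction II:
  Bonds broken (reactants):
    H–H: 8 × 423 = 3384
    S–S: 8 × 273 = 2184
    Σ(broken) = 5568 kJ
  Bonds formed (products):
    S–H: 16 × 335 = 5360
    Σ(formed) = 5360 kJ
  ΔH_II = 5568 − 5360 = +208 kJ
ΔH_I − ΔH_II = −44 kJ, so reaction I has the more negative ΔH; |ΔH_I − ΔH_II| = 44 kJ.

Reaction I, by 44 kJ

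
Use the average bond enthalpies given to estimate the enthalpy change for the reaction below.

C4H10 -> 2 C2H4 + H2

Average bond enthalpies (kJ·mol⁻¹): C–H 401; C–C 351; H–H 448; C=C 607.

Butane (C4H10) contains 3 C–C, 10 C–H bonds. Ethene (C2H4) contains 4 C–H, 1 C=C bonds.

ΔH ≈ +193 kJ

Bonds broken (reactants):
  C–C: 3 × 351 = 1053
  C–H: 10 × 401 = 4010
  Σ(broken) = 5063 kJ
Bonds formed (products):
  C–H: 8 × 401 = 3208
  C=C: 2 × 607 = 1214
  H–H: 1 × 448 = 448
  Σ(formed) = 4870 kJ
ΔH = Σ(broken) − Σ(formed) = 5063 − 4870 = +193 kJ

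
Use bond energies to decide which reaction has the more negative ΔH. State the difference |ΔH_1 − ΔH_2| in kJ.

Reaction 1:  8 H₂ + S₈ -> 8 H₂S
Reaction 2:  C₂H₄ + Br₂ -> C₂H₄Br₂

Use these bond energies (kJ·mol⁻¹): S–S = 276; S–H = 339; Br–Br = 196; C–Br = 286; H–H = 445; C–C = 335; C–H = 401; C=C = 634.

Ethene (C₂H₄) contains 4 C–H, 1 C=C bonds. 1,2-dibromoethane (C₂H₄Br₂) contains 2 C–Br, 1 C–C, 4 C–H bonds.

Reaction 1:
  Bonds broken (reactants):
    H–H: 8 × 445 = 3560
    S–S: 8 × 276 = 2208
    Σ(broken) = 5768 kJ
  Bonds formed (products):
    S–H: 16 × 339 = 5424
    Σ(formed) = 5424 kJ
  ΔH_1 = 5768 − 5424 = +344 kJ
Reaction 2:
  Bonds broken (reactants):
    Br–Br: 1 × 196 = 196
    C–H: 4 × 401 = 1604
    C=C: 1 × 634 = 634
    Σ(broken) = 2434 kJ
  Bonds formed (products):
    C–Br: 2 × 286 = 572
    C–C: 1 × 335 = 335
    C–H: 4 × 401 = 1604
    Σ(formed) = 2511 kJ
  ΔH_2 = 2434 − 2511 = −77 kJ
ΔH_1 − ΔH_2 = +421 kJ, so reaction 2 has the more negative ΔH; |ΔH_1 − ΔH_2| = 421 kJ.

Reaction 2, by 421 kJ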